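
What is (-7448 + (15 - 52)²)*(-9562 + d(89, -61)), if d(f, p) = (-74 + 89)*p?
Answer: 63689683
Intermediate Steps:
d(f, p) = 15*p
(-7448 + (15 - 52)²)*(-9562 + d(89, -61)) = (-7448 + (15 - 52)²)*(-9562 + 15*(-61)) = (-7448 + (-37)²)*(-9562 - 915) = (-7448 + 1369)*(-10477) = -6079*(-10477) = 63689683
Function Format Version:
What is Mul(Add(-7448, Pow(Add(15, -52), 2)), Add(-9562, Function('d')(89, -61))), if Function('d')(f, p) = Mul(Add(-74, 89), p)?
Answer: 63689683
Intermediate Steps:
Function('d')(f, p) = Mul(15, p)
Mul(Add(-7448, Pow(Add(15, -52), 2)), Add(-9562, Function('d')(89, -61))) = Mul(Add(-7448, Pow(Add(15, -52), 2)), Add(-9562, Mul(15, -61))) = Mul(Add(-7448, Pow(-37, 2)), Add(-9562, -915)) = Mul(Add(-7448, 1369), -10477) = Mul(-6079, -10477) = 63689683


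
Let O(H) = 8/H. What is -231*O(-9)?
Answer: 616/3 ≈ 205.33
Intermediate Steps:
-231*O(-9) = -1848/(-9) = -1848*(-1)/9 = -231*(-8/9) = 616/3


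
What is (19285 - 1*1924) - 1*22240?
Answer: -4879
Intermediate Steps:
(19285 - 1*1924) - 1*22240 = (19285 - 1924) - 22240 = 17361 - 22240 = -4879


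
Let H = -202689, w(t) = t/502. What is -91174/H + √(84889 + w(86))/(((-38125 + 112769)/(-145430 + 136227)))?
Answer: 91174/202689 - 119639*√31645578/18735644 ≈ -35.472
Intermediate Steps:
w(t) = t/502 (w(t) = t*(1/502) = t/502)
-91174/H + √(84889 + w(86))/(((-38125 + 112769)/(-145430 + 136227))) = -91174/(-202689) + √(84889 + (1/502)*86)/(((-38125 + 112769)/(-145430 + 136227))) = -91174*(-1/202689) + √(84889 + 43/251)/((74644/(-9203))) = 91174/202689 + √(21307182/251)/((74644*(-1/9203))) = 91174/202689 + (13*√31645578/251)/(-74644/9203) = 91174/202689 + (13*√31645578/251)*(-9203/74644) = 91174/202689 - 119639*√31645578/18735644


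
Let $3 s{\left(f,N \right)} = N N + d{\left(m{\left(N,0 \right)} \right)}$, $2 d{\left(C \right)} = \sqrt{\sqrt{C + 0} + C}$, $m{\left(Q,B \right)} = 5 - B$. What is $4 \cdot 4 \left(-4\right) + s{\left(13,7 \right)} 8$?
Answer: $\frac{200}{3} + \frac{4 \sqrt{5 + \sqrt{5}}}{3} \approx 70.253$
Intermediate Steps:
$d{\left(C \right)} = \frac{\sqrt{C + \sqrt{C}}}{2}$ ($d{\left(C \right)} = \frac{\sqrt{\sqrt{C + 0} + C}}{2} = \frac{\sqrt{\sqrt{C} + C}}{2} = \frac{\sqrt{C + \sqrt{C}}}{2}$)
$s{\left(f,N \right)} = \frac{N^{2}}{3} + \frac{\sqrt{5 + \sqrt{5}}}{6}$ ($s{\left(f,N \right)} = \frac{N N + \frac{\sqrt{\left(5 - 0\right) + \sqrt{5 - 0}}}{2}}{3} = \frac{N^{2} + \frac{\sqrt{\left(5 + 0\right) + \sqrt{5 + 0}}}{2}}{3} = \frac{N^{2} + \frac{\sqrt{5 + \sqrt{5}}}{2}}{3} = \frac{N^{2}}{3} + \frac{\sqrt{5 + \sqrt{5}}}{6}$)
$4 \cdot 4 \left(-4\right) + s{\left(13,7 \right)} 8 = 4 \cdot 4 \left(-4\right) + \left(\frac{7^{2}}{3} + \frac{\sqrt{5 + \sqrt{5}}}{6}\right) 8 = 16 \left(-4\right) + \left(\frac{1}{3} \cdot 49 + \frac{\sqrt{5 + \sqrt{5}}}{6}\right) 8 = -64 + \left(\frac{49}{3} + \frac{\sqrt{5 + \sqrt{5}}}{6}\right) 8 = -64 + \left(\frac{392}{3} + \frac{4 \sqrt{5 + \sqrt{5}}}{3}\right) = \frac{200}{3} + \frac{4 \sqrt{5 + \sqrt{5}}}{3}$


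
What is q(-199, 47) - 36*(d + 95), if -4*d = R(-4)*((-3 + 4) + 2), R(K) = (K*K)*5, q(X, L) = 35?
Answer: -1225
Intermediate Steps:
R(K) = 5*K² (R(K) = K²*5 = 5*K²)
d = -60 (d = -5*(-4)²*((-3 + 4) + 2)/4 = -5*16*(1 + 2)/4 = -20*3 = -¼*240 = -60)
q(-199, 47) - 36*(d + 95) = 35 - 36*(-60 + 95) = 35 - 36*35 = 35 - 1*1260 = 35 - 1260 = -1225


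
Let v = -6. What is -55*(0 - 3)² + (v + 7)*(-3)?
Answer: -498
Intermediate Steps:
-55*(0 - 3)² + (v + 7)*(-3) = -55*(0 - 3)² + (-6 + 7)*(-3) = -55*(-3)² + 1*(-3) = -55*9 - 3 = -495 - 3 = -498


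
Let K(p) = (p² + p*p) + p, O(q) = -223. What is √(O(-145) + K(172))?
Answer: √59117 ≈ 243.14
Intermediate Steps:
K(p) = p + 2*p² (K(p) = (p² + p²) + p = 2*p² + p = p + 2*p²)
√(O(-145) + K(172)) = √(-223 + 172*(1 + 2*172)) = √(-223 + 172*(1 + 344)) = √(-223 + 172*345) = √(-223 + 59340) = √59117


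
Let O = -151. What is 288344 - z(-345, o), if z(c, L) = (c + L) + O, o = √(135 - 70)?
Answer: 288840 - √65 ≈ 2.8883e+5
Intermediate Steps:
o = √65 ≈ 8.0623
z(c, L) = -151 + L + c (z(c, L) = (c + L) - 151 = (L + c) - 151 = -151 + L + c)
288344 - z(-345, o) = 288344 - (-151 + √65 - 345) = 288344 - (-496 + √65) = 288344 + (496 - √65) = 288840 - √65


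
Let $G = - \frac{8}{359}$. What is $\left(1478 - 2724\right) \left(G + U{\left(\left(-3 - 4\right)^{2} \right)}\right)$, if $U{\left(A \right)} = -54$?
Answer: $\frac{24164924}{359} \approx 67312.0$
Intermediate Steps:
$G = - \frac{8}{359}$ ($G = \left(-8\right) \frac{1}{359} = - \frac{8}{359} \approx -0.022284$)
$\left(1478 - 2724\right) \left(G + U{\left(\left(-3 - 4\right)^{2} \right)}\right) = \left(1478 - 2724\right) \left(- \frac{8}{359} - 54\right) = \left(-1246\right) \left(- \frac{19394}{359}\right) = \frac{24164924}{359}$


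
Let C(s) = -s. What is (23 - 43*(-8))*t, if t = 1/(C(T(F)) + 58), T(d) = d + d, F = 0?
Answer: 367/58 ≈ 6.3276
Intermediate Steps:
T(d) = 2*d
t = 1/58 (t = 1/(-2*0 + 58) = 1/(-1*0 + 58) = 1/(0 + 58) = 1/58 ≈ 0.017241)
(23 - 43*(-8))*t = (23 - 43*(-8))*(1/58) = (23 + 344)*(1/58) = 367*(1/58) = 367/58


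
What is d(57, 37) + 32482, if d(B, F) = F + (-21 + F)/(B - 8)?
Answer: 1593447/49 ≈ 32519.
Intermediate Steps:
d(B, F) = F + (-21 + F)/(-8 + B)
d(57, 37) + 32482 = (-21 - 7*37 + 57*37)/(-8 + 57) + 32482 = (-21 - 259 + 2109)/49 + 32482 = (1/49)*1829 + 32482 = 1829/49 + 32482 = 1593447/49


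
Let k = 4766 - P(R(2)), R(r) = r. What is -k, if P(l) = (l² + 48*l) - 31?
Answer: -4697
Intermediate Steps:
P(l) = -31 + l² + 48*l
k = 4697 (k = 4766 - (-31 + 2² + 48*2) = 4766 - (-31 + 4 + 96) = 4766 - 1*69 = 4766 - 69 = 4697)
-k = -1*4697 = -4697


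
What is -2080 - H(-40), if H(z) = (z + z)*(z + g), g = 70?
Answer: 320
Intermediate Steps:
H(z) = 2*z*(70 + z) (H(z) = (z + z)*(z + 70) = (2*z)*(70 + z) = 2*z*(70 + z))
-2080 - H(-40) = -2080 - 2*(-40)*(70 - 40) = -2080 - 2*(-40)*30 = -2080 - 1*(-2400) = -2080 + 2400 = 320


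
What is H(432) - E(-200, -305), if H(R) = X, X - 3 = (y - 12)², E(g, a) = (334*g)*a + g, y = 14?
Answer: -20373793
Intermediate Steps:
E(g, a) = g + 334*a*g (E(g, a) = 334*a*g + g = g + 334*a*g)
X = 7 (X = 3 + (14 - 12)² = 3 + 2² = 3 + 4 = 7)
H(R) = 7
H(432) - E(-200, -305) = 7 - (-200)*(1 + 334*(-305)) = 7 - (-200)*(1 - 101870) = 7 - (-200)*(-101869) = 7 - 1*20373800 = 7 - 20373800 = -20373793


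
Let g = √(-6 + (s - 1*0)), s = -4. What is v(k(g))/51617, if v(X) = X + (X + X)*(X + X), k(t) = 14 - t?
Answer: 758/51617 - 113*I*√10/51617 ≈ 0.014685 - 0.0069229*I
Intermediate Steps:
g = I*√10 (g = √(-6 + (-4 - 1*0)) = √(-6 + (-4 + 0)) = √(-6 - 4) = √(-10) = I*√10 ≈ 3.1623*I)
v(X) = X + 4*X² (v(X) = X + (2*X)*(2*X) = X + 4*X²)
v(k(g))/51617 = ((14 - I*√10)*(1 + 4*(14 - I*√10)))/51617 = ((14 - I*√10)*(1 + 4*(14 - I*√10)))*(1/51617) = ((14 - I*√10)*(1 + (56 - 4*I*√10)))*(1/51617) = ((14 - I*√10)*(57 - 4*I*√10))*(1/51617) = (14 - I*√10)*(57 - 4*I*√10)/51617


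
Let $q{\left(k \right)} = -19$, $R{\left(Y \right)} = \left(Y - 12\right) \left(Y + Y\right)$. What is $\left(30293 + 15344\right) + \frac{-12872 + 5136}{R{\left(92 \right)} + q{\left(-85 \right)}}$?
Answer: $\frac{670901801}{14701} \approx 45637.0$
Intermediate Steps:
$R{\left(Y \right)} = 2 Y \left(-12 + Y\right)$ ($R{\left(Y \right)} = \left(-12 + Y\right) 2 Y = 2 Y \left(-12 + Y\right)$)
$\left(30293 + 15344\right) + \frac{-12872 + 5136}{R{\left(92 \right)} + q{\left(-85 \right)}} = \left(30293 + 15344\right) + \frac{-12872 + 5136}{2 \cdot 92 \left(-12 + 92\right) - 19} = 45637 - \frac{7736}{2 \cdot 92 \cdot 80 - 19} = 45637 - \frac{7736}{14720 - 19} = 45637 - \frac{7736}{14701} = \frac{670901801}{14701}$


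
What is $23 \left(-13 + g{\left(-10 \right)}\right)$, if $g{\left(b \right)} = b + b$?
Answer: $-759$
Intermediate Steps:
$g{\left(b \right)} = 2 b$
$23 \left(-13 + g{\left(-10 \right)}\right) = 23 \left(-13 + 2 \left(-10\right)\right) = 23 \left(-13 - 20\right) = 23 \left(-33\right) = -759$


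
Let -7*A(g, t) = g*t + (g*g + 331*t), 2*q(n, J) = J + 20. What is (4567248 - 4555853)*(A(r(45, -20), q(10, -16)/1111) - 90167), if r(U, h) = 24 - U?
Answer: -7996091765350/7777 ≈ -1.0282e+9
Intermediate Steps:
q(n, J) = 10 + J/2 (q(n, J) = (J + 20)/2 = (20 + J)/2 = 10 + J/2)
A(g, t) = -331*t/7 - g²/7 - g*t/7 (A(g, t) = -(g*t + (g*g + 331*t))/7 = -(g*t + (g² + 331*t))/7 = -(g² + 331*t + g*t)/7 = -331*t/7 - g²/7 - g*t/7)
(4567248 - 4555853)*(A(r(45, -20), q(10, -16)/1111) - 90167) = (4567248 - 4555853)*((-331*(10 + (½)*(-16))/(7*1111) - (24 - 1*45)²/7 - (24 - 1*45)*(10 + (½)*(-16))/1111/7) - 90167) = 11395*((-331*(10 - 8)/(7*1111) - (24 - 45)²/7 - (24 - 45)*(10 - 8)*(1/1111)/7) - 90167) = 11395*((-662/(7*1111) - ⅐*(-21)² - ⅐*(-21)*2*(1/1111)) - 90167) = 11395*((-331/7*2/1111 - ⅐*441 - ⅐*(-21)*2/1111) - 90167) = 11395*((-662/7777 - 63 + 6/1111) - 90167) = 11395*(-490571/7777 - 90167) = 11395*(-701719330/7777) = -7996091765350/7777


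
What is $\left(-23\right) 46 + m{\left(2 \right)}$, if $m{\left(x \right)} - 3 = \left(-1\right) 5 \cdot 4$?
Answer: $-1075$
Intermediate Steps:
$m{\left(x \right)} = -17$ ($m{\left(x \right)} = 3 + \left(-1\right) 5 \cdot 4 = 3 - 20 = -17$)
$\left(-23\right) 46 + m{\left(2 \right)} = \left(-23\right) 46 - 17 = -1058 - 17 = -1075$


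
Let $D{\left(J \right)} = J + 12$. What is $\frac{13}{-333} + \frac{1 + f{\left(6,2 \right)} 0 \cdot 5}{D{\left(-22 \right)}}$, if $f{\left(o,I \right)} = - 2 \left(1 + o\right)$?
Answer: $- \frac{463}{3330} \approx -0.13904$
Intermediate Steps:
$D{\left(J \right)} = 12 + J$
$f{\left(o,I \right)} = -2 - 2 o$
$\frac{13}{-333} + \frac{1 + f{\left(6,2 \right)} 0 \cdot 5}{D{\left(-22 \right)}} = \frac{13}{-333} + \frac{1 + \left(-2 - 12\right) 0 \cdot 5}{12 - 22} = 13 \left(- \frac{1}{333}\right) + \frac{1 + \left(-2 - 12\right) 0 \cdot 5}{-10} = - \frac{13}{333} + \left(1 + \left(-14\right) 0 \cdot 5\right) \left(- \frac{1}{10}\right) = - \frac{13}{333} + \left(1 + 0 \cdot 5\right) \left(- \frac{1}{10}\right) = - \frac{13}{333} + \left(1 + 0\right) \left(- \frac{1}{10}\right) = - \frac{13}{333} + 1 \left(- \frac{1}{10}\right) = - \frac{13}{333} - \frac{1}{10} = - \frac{463}{3330}$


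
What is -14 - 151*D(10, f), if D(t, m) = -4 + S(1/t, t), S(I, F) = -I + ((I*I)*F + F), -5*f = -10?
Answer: -920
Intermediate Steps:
f = 2 (f = -⅕*(-10) = 2)
S(I, F) = F - I + F*I² (S(I, F) = -I + (I²*F + F) = -I + (F*I² + F) = -I + (F + F*I²) = F - I + F*I²)
D(t, m) = -4 + t (D(t, m) = -4 + (t - 1/t + t*(1/t)²) = -4 + (t - 1/t + t/t²) = -4 + (t - 1/t + 1/t) = -4 + t)
-14 - 151*D(10, f) = -14 - 151*(-4 + 10) = -14 - 151*6 = -14 - 906 = -920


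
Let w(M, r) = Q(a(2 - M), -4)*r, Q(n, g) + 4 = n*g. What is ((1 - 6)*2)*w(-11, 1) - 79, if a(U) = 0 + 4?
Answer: 121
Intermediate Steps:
a(U) = 4
Q(n, g) = -4 + g*n (Q(n, g) = -4 + n*g = -4 + g*n)
w(M, r) = -20*r (w(M, r) = (-4 - 4*4)*r = (-4 - 16)*r = -20*r)
((1 - 6)*2)*w(-11, 1) - 79 = ((1 - 6)*2)*(-20*1) - 79 = -5*2*(-20) - 79 = -10*(-20) - 79 = 200 - 79 = 121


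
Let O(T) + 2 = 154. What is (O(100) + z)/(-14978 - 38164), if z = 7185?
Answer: -7337/53142 ≈ -0.13806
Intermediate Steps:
O(T) = 152 (O(T) = -2 + 154 = 152)
(O(100) + z)/(-14978 - 38164) = (152 + 7185)/(-14978 - 38164) = 7337/(-53142) = 7337*(-1/53142) = -7337/53142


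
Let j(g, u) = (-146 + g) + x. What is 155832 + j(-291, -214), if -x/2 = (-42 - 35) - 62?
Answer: 155673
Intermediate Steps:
x = 278 (x = -2*((-42 - 35) - 62) = -2*(-77 - 62) = -2*(-139) = 278)
j(g, u) = 132 + g (j(g, u) = (-146 + g) + 278 = 132 + g)
155832 + j(-291, -214) = 155832 + (132 - 291) = 155832 - 159 = 155673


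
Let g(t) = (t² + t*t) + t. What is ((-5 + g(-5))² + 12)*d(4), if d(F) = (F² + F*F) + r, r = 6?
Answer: 61256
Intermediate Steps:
d(F) = 6 + 2*F² (d(F) = (F² + F*F) + 6 = (F² + F²) + 6 = 2*F² + 6 = 6 + 2*F²)
g(t) = t + 2*t² (g(t) = (t² + t²) + t = 2*t² + t = t + 2*t²)
((-5 + g(-5))² + 12)*d(4) = ((-5 - 5*(1 + 2*(-5)))² + 12)*(6 + 2*4²) = ((-5 - 5*(1 - 10))² + 12)*(6 + 2*16) = ((-5 - 5*(-9))² + 12)*(6 + 32) = ((-5 + 45)² + 12)*38 = (40² + 12)*38 = (1600 + 12)*38 = 1612*38 = 61256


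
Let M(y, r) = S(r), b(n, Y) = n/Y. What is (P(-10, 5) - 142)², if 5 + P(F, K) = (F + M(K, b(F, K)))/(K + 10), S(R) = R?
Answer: 546121/25 ≈ 21845.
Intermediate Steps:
M(y, r) = r
P(F, K) = -5 + (F + F/K)/(10 + K) (P(F, K) = -5 + (F + F/K)/(K + 10) = -5 + (F + F/K)/(10 + K))
(P(-10, 5) - 142)² = ((-10 + 5*(-50 - 10 - 5*5))/(5*(10 + 5)) - 142)² = ((⅕)*(-10 + 5*(-50 - 10 - 25))/15 - 142)² = ((⅕)*(1/15)*(-10 + 5*(-85)) - 142)² = ((⅕)*(1/15)*(-10 - 425) - 142)² = ((⅕)*(1/15)*(-435) - 142)² = (-29/5 - 142)² = (-739/5)² = 546121/25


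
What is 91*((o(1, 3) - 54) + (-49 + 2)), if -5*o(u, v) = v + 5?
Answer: -46683/5 ≈ -9336.6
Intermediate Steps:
o(u, v) = -1 - v/5 (o(u, v) = -(v + 5)/5 = -(5 + v)/5 = -1 - v/5)
91*((o(1, 3) - 54) + (-49 + 2)) = 91*(((-1 - ⅕*3) - 54) + (-49 + 2)) = 91*(((-1 - ⅗) - 54) - 47) = 91*((-8/5 - 54) - 47) = 91*(-278/5 - 47) = 91*(-513/5) = -46683/5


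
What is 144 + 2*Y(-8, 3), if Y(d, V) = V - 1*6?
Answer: 138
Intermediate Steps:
Y(d, V) = -6 + V (Y(d, V) = V - 6 = -6 + V)
144 + 2*Y(-8, 3) = 144 + 2*(-6 + 3) = 144 + 2*(-3) = 144 - 6 = 138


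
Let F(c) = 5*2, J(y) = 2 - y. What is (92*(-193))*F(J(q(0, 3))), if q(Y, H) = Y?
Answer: -177560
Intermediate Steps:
F(c) = 10
(92*(-193))*F(J(q(0, 3))) = (92*(-193))*10 = -17756*10 = -177560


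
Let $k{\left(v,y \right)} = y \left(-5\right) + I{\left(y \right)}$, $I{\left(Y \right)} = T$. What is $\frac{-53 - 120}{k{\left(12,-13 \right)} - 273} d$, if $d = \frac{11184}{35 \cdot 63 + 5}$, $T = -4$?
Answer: $\frac{241854}{58565} \approx 4.1297$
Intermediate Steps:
$I{\left(Y \right)} = -4$
$k{\left(v,y \right)} = -4 - 5 y$ ($k{\left(v,y \right)} = y \left(-5\right) - 4 = - 5 y - 4 = -4 - 5 y$)
$d = \frac{5592}{1105}$ ($d = \frac{11184}{2205 + 5} = \frac{11184}{2210} = 11184 \cdot \frac{1}{2210} = \frac{5592}{1105} \approx 5.0606$)
$\frac{-53 - 120}{k{\left(12,-13 \right)} - 273} d = \frac{-53 - 120}{\left(-4 - -65\right) - 273} \cdot \frac{5592}{1105} = - \frac{173}{\left(-4 + 65\right) - 273} \cdot \frac{5592}{1105} = - \frac{173}{61 - 273} \cdot \frac{5592}{1105} = - \frac{173}{-212} \cdot \frac{5592}{1105} = \left(-173\right) \left(- \frac{1}{212}\right) \frac{5592}{1105} = \frac{173}{212} \cdot \frac{5592}{1105} = \frac{241854}{58565}$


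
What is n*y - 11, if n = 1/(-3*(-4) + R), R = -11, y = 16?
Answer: 5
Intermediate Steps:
n = 1 (n = 1/(-3*(-4) - 11) = 1/(12 - 11) = 1/1 = 1)
n*y - 11 = 1*16 - 11 = 16 - 11 = 5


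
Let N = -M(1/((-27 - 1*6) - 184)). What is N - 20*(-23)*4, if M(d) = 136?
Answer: 1704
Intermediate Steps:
N = -136 (N = -1*136 = -136)
N - 20*(-23)*4 = -136 - 20*(-23)*4 = -136 + 460*4 = -136 + 1840 = 1704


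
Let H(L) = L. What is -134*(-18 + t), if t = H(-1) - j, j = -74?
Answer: -7370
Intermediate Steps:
t = 73 (t = -1 - 1*(-74) = -1 + 74 = 73)
-134*(-18 + t) = -134*(-18 + 73) = -134*55 = -7370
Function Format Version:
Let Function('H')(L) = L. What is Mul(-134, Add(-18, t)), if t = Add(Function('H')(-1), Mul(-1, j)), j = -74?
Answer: -7370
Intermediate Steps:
t = 73 (t = Add(-1, Mul(-1, -74)) = Add(-1, 74) = 73)
Mul(-134, Add(-18, t)) = Mul(-134, Add(-18, 73)) = Mul(-134, 55) = -7370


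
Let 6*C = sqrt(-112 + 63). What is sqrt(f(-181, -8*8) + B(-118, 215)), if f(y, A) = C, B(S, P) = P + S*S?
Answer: sqrt(509004 + 42*I)/6 ≈ 118.91 + 0.0049058*I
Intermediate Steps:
B(S, P) = P + S**2
C = 7*I/6 (C = sqrt(-112 + 63)/6 = sqrt(-49)/6 = (7*I)/6 = 7*I/6 ≈ 1.1667*I)
f(y, A) = 7*I/6
sqrt(f(-181, -8*8) + B(-118, 215)) = sqrt(7*I/6 + (215 + (-118)**2)) = sqrt(7*I/6 + (215 + 13924)) = sqrt(7*I/6 + 14139) = sqrt(14139 + 7*I/6)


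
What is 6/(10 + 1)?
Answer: 6/11 ≈ 0.54545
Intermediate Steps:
6/(10 + 1) = 6/11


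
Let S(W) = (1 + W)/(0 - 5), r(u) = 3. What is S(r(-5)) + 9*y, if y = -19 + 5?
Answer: -634/5 ≈ -126.80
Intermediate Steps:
S(W) = -⅕ - W/5 (S(W) = (1 + W)/(-5) = (1 + W)*(-⅕) = -⅕ - W/5)
y = -14
S(r(-5)) + 9*y = (-⅕ - ⅕*3) + 9*(-14) = (-⅕ - ⅗) - 126 = -⅘ - 126 = -634/5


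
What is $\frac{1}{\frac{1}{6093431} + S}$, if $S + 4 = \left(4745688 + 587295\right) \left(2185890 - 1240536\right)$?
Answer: $\frac{6093431}{30720378560274485519} \approx 1.9835 \cdot 10^{-13}$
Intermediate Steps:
$S = 5041556810978$ ($S = -4 + \left(4745688 + 587295\right) \left(2185890 - 1240536\right) = -4 + 5332983 \cdot 945354 = -4 + 5041556810982 = 5041556810978$)
$\frac{1}{\frac{1}{6093431} + S} = \frac{1}{\frac{1}{6093431} + 5041556810978} = \frac{1}{\frac{30720378560274485519}{6093431}} = \frac{6093431}{30720378560274485519}$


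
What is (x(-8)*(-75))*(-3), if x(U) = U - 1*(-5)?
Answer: -675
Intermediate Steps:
x(U) = 5 + U (x(U) = U + 5 = 5 + U)
(x(-8)*(-75))*(-3) = ((5 - 8)*(-75))*(-3) = -3*(-75)*(-3) = 225*(-3) = -675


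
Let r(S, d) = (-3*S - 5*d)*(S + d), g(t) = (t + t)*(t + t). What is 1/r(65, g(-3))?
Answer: -1/37875 ≈ -2.6403e-5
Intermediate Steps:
g(t) = 4*t² (g(t) = (2*t)*(2*t) = 4*t²)
r(S, d) = (S + d)*(-5*d - 3*S) (r(S, d) = (-5*d - 3*S)*(S + d) = (S + d)*(-5*d - 3*S))
1/r(65, g(-3)) = 1/(-5*(4*(-3)²)² - 3*65² - 8*65*4*(-3)²) = 1/(-5*(4*9)² - 3*4225 - 8*65*4*9) = 1/(-5*36² - 12675 - 8*65*36) = 1/(-5*1296 - 12675 - 18720) = 1/(-6480 - 12675 - 18720) = 1/(-37875) = -1/37875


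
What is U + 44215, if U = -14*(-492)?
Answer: 51103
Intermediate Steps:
U = 6888
U + 44215 = 6888 + 44215 = 51103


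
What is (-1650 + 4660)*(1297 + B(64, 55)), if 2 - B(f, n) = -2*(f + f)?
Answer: 4680550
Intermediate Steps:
B(f, n) = 2 + 4*f (B(f, n) = 2 - (-2)*(f + f) = 2 - (-2)*2*f = 2 - (-4)*f = 2 + 4*f)
(-1650 + 4660)*(1297 + B(64, 55)) = (-1650 + 4660)*(1297 + (2 + 4*64)) = 3010*(1297 + (2 + 256)) = 3010*(1297 + 258) = 3010*1555 = 4680550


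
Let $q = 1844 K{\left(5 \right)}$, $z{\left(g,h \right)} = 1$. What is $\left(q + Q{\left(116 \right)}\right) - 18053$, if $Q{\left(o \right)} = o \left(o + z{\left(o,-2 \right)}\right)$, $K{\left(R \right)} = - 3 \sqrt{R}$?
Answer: $-4481 - 5532 \sqrt{5} \approx -16851.0$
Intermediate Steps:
$q = - 5532 \sqrt{5}$ ($q = 1844 \left(- 3 \sqrt{5}\right) = - 5532 \sqrt{5} \approx -12370.0$)
$Q{\left(o \right)} = o \left(1 + o\right)$ ($Q{\left(o \right)} = o \left(o + 1\right) = o \left(1 + o\right)$)
$\left(q + Q{\left(116 \right)}\right) - 18053 = \left(- 5532 \sqrt{5} + 116 \left(1 + 116\right)\right) - 18053 = \left(- 5532 \sqrt{5} + 116 \cdot 117\right) - 18053 = \left(- 5532 \sqrt{5} + 13572\right) - 18053 = \left(13572 - 5532 \sqrt{5}\right) - 18053 = -4481 - 5532 \sqrt{5}$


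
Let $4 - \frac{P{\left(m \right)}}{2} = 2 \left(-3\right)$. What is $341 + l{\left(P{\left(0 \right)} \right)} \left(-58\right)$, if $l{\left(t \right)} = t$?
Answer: $-819$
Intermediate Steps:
$P{\left(m \right)} = 20$ ($P{\left(m \right)} = 8 - 2 \cdot 2 \left(-3\right) = 8 - -12 = 8 + 12 = 20$)
$341 + l{\left(P{\left(0 \right)} \right)} \left(-58\right) = 341 + 20 \left(-58\right) = 341 - 1160 = -819$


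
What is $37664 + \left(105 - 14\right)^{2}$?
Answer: $45945$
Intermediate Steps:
$37664 + \left(105 - 14\right)^{2} = 37664 + 91^{2} = 37664 + 8281 = 45945$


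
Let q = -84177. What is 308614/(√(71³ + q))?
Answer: 154307*√273734/136867 ≈ 589.86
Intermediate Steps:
308614/(√(71³ + q)) = 308614/(√(71³ - 84177)) = 308614/(√(357911 - 84177)) = 308614/(√273734) = 308614*(√273734/273734) = 154307*√273734/136867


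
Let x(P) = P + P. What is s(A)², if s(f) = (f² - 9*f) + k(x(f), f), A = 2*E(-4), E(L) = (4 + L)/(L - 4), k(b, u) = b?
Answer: 0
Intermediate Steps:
x(P) = 2*P
E(L) = (4 + L)/(-4 + L)
A = 0 (A = 2*((4 - 4)/(-4 - 4)) = 2*(0/(-8)) = 2*(-⅛*0) = 2*0 = 0)
s(f) = f² - 7*f (s(f) = (f² - 9*f) + 2*f = f² - 7*f)
s(A)² = (0*(-7 + 0))² = (0*(-7))² = 0² = 0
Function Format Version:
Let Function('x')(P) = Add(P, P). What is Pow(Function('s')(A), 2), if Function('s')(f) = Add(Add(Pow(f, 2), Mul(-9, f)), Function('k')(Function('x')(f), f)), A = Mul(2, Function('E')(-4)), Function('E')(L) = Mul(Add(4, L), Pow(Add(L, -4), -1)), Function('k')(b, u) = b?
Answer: 0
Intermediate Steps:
Function('x')(P) = Mul(2, P)
Function('E')(L) = Mul(Pow(Add(-4, L), -1), Add(4, L)) (Function('E')(L) = Mul(Add(4, L), Pow(Add(-4, L), -1)) = Mul(Pow(Add(-4, L), -1), Add(4, L)))
A = 0 (A = Mul(2, Mul(Pow(Add(-4, -4), -1), Add(4, -4))) = Mul(2, Mul(Pow(-8, -1), 0)) = Mul(2, Mul(Rational(-1, 8), 0)) = Mul(2, 0) = 0)
Function('s')(f) = Add(Pow(f, 2), Mul(-7, f)) (Function('s')(f) = Add(Add(Pow(f, 2), Mul(-9, f)), Mul(2, f)) = Add(Pow(f, 2), Mul(-7, f)))
Pow(Function('s')(A), 2) = Pow(Mul(0, Add(-7, 0)), 2) = Pow(Mul(0, -7), 2) = Pow(0, 2) = 0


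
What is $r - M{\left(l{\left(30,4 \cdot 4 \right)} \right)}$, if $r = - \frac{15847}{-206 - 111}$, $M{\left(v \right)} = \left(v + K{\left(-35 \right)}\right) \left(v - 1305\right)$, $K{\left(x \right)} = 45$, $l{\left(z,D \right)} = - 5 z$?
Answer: $- \frac{48413828}{317} \approx -1.5273 \cdot 10^{5}$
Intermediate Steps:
$M{\left(v \right)} = \left(-1305 + v\right) \left(45 + v\right)$ ($M{\left(v \right)} = \left(v + 45\right) \left(v - 1305\right) = \left(45 + v\right) \left(-1305 + v\right) = \left(-1305 + v\right) \left(45 + v\right)$)
$r = \frac{15847}{317}$ ($r = - \frac{15847}{-317} = \left(-15847\right) \left(- \frac{1}{317}\right) = \frac{15847}{317} \approx 49.991$)
$r - M{\left(l{\left(30,4 \cdot 4 \right)} \right)} = \frac{15847}{317} - \left(-58725 + \left(\left(-5\right) 30\right)^{2} - 1260 \left(\left(-5\right) 30\right)\right) = \frac{15847}{317} - \left(-58725 + \left(-150\right)^{2} - -189000\right) = \frac{15847}{317} - \left(-58725 + 22500 + 189000\right) = \frac{15847}{317} - 152775 = - \frac{48413828}{317}$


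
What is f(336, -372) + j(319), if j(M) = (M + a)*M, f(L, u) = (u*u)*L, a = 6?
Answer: 46600699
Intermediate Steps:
f(L, u) = L*u² (f(L, u) = u²*L = L*u²)
j(M) = M*(6 + M) (j(M) = (M + 6)*M = (6 + M)*M = M*(6 + M))
f(336, -372) + j(319) = 336*(-372)² + 319*(6 + 319) = 336*138384 + 319*325 = 46497024 + 103675 = 46600699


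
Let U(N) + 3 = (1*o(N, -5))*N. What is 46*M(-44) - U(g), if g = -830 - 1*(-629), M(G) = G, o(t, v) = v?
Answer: -3026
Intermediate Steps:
g = -201 (g = -830 + 629 = -201)
U(N) = -3 - 5*N (U(N) = -3 + (1*(-5))*N = -3 - 5*N)
46*M(-44) - U(g) = 46*(-44) - (-3 - 5*(-201)) = -2024 - (-3 + 1005) = -2024 - 1*1002 = -2024 - 1002 = -3026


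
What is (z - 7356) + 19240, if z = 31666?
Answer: 43550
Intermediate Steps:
(z - 7356) + 19240 = (31666 - 7356) + 19240 = 24310 + 19240 = 43550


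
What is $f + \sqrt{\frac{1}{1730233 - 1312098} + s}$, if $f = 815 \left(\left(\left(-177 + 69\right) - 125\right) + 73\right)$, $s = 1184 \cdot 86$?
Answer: $-130400 + \frac{\sqrt{17802590288800535}}{418135} \approx -1.3008 \cdot 10^{5}$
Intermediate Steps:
$s = 101824$
$f = -130400$ ($f = 815 \left(\left(-108 - 125\right) + 73\right) = 815 \left(-233 + 73\right) = 815 \left(-160\right) = -130400$)
$f + \sqrt{\frac{1}{1730233 - 1312098} + s} = -130400 + \sqrt{\frac{1}{1730233 - 1312098} + 101824} = -130400 + \sqrt{\frac{1}{418135} + 101824} = -130400 + \sqrt{\frac{42576178241}{418135}} = -130400 + \frac{\sqrt{17802590288800535}}{418135}$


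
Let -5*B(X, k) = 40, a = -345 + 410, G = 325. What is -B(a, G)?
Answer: 8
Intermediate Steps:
a = 65
B(X, k) = -8 (B(X, k) = -⅕*40 = -8)
-B(a, G) = -1*(-8) = 8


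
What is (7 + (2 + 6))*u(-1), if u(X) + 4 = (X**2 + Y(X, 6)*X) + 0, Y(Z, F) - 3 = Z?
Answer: -75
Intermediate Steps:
Y(Z, F) = 3 + Z
u(X) = -4 + X**2 + X*(3 + X) (u(X) = -4 + ((X**2 + (3 + X)*X) + 0) = -4 + ((X**2 + X*(3 + X)) + 0) = -4 + (X**2 + X*(3 + X)) = -4 + X**2 + X*(3 + X))
(7 + (2 + 6))*u(-1) = (7 + (2 + 6))*(-4 + (-1)**2 - (3 - 1)) = (7 + 8)*(-4 + 1 - 1*2) = 15*(-4 + 1 - 2) = 15*(-5) = -75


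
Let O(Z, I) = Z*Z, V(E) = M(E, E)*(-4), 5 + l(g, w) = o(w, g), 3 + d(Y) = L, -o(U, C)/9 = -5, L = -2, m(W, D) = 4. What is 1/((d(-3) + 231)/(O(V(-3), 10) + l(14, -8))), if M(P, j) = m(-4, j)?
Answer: 148/113 ≈ 1.3097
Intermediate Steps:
M(P, j) = 4
o(U, C) = 45 (o(U, C) = -9*(-5) = 45)
d(Y) = -5 (d(Y) = -3 - 2 = -5)
l(g, w) = 40 (l(g, w) = -5 + 45 = 40)
V(E) = -16 (V(E) = 4*(-4) = -16)
O(Z, I) = Z**2
1/((d(-3) + 231)/(O(V(-3), 10) + l(14, -8))) = 1/((-5 + 231)/((-16)**2 + 40)) = 1/(226/(256 + 40)) = 1/(226/296) = 1/(226*(1/296)) = 1/(113/148) = 148/113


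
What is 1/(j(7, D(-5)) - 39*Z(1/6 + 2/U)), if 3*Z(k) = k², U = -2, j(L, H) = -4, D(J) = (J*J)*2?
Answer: -36/469 ≈ -0.076759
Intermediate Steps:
D(J) = 2*J² (D(J) = J²*2 = 2*J²)
Z(k) = k²/3
1/(j(7, D(-5)) - 39*Z(1/6 + 2/U)) = 1/(-4 - 13*(1/6 + 2/(-2))²) = 1/(-4 - 13*(1*(⅙) + 2*(-½))²) = 1/(-4 - 13*(⅙ - 1)²) = 1/(-4 - 13*(-⅚)²) = 1/(-4 - 13*25/36) = 1/(-4 - 39*25/108) = 1/(-4 - 325/36) = 1/(-469/36) = -36/469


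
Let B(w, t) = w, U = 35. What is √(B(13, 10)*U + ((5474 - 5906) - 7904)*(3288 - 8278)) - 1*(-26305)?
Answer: 26305 + √41597095 ≈ 32755.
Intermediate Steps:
√(B(13, 10)*U + ((5474 - 5906) - 7904)*(3288 - 8278)) - 1*(-26305) = √(13*35 + ((5474 - 5906) - 7904)*(3288 - 8278)) - 1*(-26305) = √(455 + (-432 - 7904)*(-4990)) + 26305 = √(455 - 8336*(-4990)) + 26305 = √(455 + 41596640) + 26305 = √41597095 + 26305 = 26305 + √41597095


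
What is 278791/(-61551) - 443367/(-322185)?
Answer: -20844198706/6610269645 ≈ -3.1533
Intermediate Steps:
278791/(-61551) - 443367/(-322185) = 278791*(-1/61551) - 443367*(-1/322185) = -278791/61551 + 147789/107395 = -20844198706/6610269645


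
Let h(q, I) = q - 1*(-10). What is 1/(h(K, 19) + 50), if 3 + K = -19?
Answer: 1/38 ≈ 0.026316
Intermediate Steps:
K = -22 (K = -3 - 19 = -22)
h(q, I) = 10 + q (h(q, I) = q + 10 = 10 + q)
1/(h(K, 19) + 50) = 1/((10 - 22) + 50) = 1/(-12 + 50) = 1/38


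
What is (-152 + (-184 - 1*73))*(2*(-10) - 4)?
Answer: 9816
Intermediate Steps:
(-152 + (-184 - 1*73))*(2*(-10) - 4) = (-152 + (-184 - 73))*(-20 - 4) = (-152 - 257)*(-24) = -409*(-24) = 9816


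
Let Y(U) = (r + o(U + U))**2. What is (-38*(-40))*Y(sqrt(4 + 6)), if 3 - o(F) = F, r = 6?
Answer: 183920 - 54720*sqrt(10) ≈ 10880.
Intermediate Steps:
o(F) = 3 - F
Y(U) = (9 - 2*U)**2 (Y(U) = (6 + (3 - (U + U)))**2 = (6 + (3 - 2*U))**2 = (9 - 2*U)**2)
(-38*(-40))*Y(sqrt(4 + 6)) = (-38*(-40))*(-9 + 2*sqrt(4 + 6))**2 = 1520*(-9 + 2*sqrt(10))**2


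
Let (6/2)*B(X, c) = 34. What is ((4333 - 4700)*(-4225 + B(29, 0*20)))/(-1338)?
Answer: -4639247/4014 ≈ -1155.8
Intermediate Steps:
B(X, c) = 34/3 (B(X, c) = (1/3)*34 = 34/3)
((4333 - 4700)*(-4225 + B(29, 0*20)))/(-1338) = ((4333 - 4700)*(-4225 + 34/3))/(-1338) = -367*(-12641/3)*(-1/1338) = (4639247/3)*(-1/1338) = -4639247/4014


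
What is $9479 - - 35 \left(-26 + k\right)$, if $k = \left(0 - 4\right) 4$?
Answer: $8009$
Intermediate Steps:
$k = -16$ ($k = \left(-4\right) 4 = -16$)
$9479 - - 35 \left(-26 + k\right) = 9479 - - 35 \left(-26 - 16\right) = 9479 - \left(-35\right) \left(-42\right) = 9479 - 1470 = 8009$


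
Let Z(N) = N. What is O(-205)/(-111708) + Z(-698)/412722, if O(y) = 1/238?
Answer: -1030988473/609601950216 ≈ -0.0016912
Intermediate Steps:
O(y) = 1/238
O(-205)/(-111708) + Z(-698)/412722 = (1/238)/(-111708) - 698/412722 = (1/238)*(-1/111708) - 698*1/412722 = -1/26586504 - 349/206361 = -1030988473/609601950216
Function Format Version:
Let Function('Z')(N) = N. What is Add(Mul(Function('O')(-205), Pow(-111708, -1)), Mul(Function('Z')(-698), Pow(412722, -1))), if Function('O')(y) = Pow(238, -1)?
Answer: Rational(-1030988473, 609601950216) ≈ -0.0016912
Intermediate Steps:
Function('O')(y) = Rational(1, 238)
Add(Mul(Function('O')(-205), Pow(-111708, -1)), Mul(Function('Z')(-698), Pow(412722, -1))) = Add(Mul(Rational(1, 238), Pow(-111708, -1)), Mul(-698, Pow(412722, -1))) = Add(Mul(Rational(1, 238), Rational(-1, 111708)), Mul(-698, Rational(1, 412722))) = Add(Rational(-1, 26586504), Rational(-349, 206361)) = Rational(-1030988473, 609601950216)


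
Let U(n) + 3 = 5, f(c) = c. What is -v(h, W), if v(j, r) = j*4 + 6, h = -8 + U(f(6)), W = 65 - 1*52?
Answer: 18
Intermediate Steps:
U(n) = 2 (U(n) = -3 + 5 = 2)
W = 13 (W = 65 - 52 = 13)
h = -6 (h = -8 + 2 = -6)
v(j, r) = 6 + 4*j (v(j, r) = 4*j + 6 = 6 + 4*j)
-v(h, W) = -(6 + 4*(-6)) = -(6 - 24) = -1*(-18) = 18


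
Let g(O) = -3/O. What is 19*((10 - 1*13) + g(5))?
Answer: -342/5 ≈ -68.400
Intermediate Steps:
19*((10 - 1*13) + g(5)) = 19*((10 - 1*13) - 3/5) = 19*((10 - 13) - 3*1/5) = 19*(-3 - 3/5) = 19*(-18/5) = -342/5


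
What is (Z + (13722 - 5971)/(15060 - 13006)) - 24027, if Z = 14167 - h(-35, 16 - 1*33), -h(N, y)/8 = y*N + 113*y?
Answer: -42033521/2054 ≈ -20464.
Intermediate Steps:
h(N, y) = -904*y - 8*N*y (h(N, y) = -8*(y*N + 113*y) = -8*(N*y + 113*y) = -8*(113*y + N*y) = -904*y - 8*N*y)
Z = 3559 (Z = 14167 - (-8)*(16 - 1*33)*(113 - 35) = 14167 - (-8)*(16 - 33)*78 = 14167 - (-8)*(-17)*78 = 14167 - 1*10608 = 14167 - 10608 = 3559)
(Z + (13722 - 5971)/(15060 - 13006)) - 24027 = (3559 + (13722 - 5971)/(15060 - 13006)) - 24027 = (3559 + 7751/2054) - 24027 = 7317937/2054 - 24027 = -42033521/2054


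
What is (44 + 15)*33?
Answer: 1947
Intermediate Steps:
(44 + 15)*33 = 59*33 = 1947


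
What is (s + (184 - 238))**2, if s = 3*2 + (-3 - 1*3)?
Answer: 2916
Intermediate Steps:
s = 0 (s = 6 + (-3 - 3) = 6 - 6 = 0)
(s + (184 - 238))**2 = (0 + (184 - 238))**2 = (0 - 54)**2 = (-54)**2 = 2916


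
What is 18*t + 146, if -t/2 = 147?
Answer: -5146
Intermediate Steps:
t = -294 (t = -2*147 = -294)
18*t + 146 = 18*(-294) + 146 = -5292 + 146 = -5146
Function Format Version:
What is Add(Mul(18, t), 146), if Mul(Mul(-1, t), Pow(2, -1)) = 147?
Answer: -5146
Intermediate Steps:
t = -294 (t = Mul(-2, 147) = -294)
Add(Mul(18, t), 146) = Add(Mul(18, -294), 146) = Add(-5292, 146) = -5146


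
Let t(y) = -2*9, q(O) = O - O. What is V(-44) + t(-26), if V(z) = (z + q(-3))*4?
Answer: -194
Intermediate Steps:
q(O) = 0
t(y) = -18
V(z) = 4*z (V(z) = (z + 0)*4 = z*4 = 4*z)
V(-44) + t(-26) = 4*(-44) - 18 = -176 - 18 = -194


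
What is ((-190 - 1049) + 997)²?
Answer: 58564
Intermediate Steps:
((-190 - 1049) + 997)² = (-1239 + 997)² = (-242)² = 58564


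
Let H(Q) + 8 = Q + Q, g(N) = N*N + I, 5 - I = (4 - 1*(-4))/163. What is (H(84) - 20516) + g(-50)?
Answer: -2909721/163 ≈ -17851.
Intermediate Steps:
I = 807/163 (I = 5 - (4 - 1*(-4))/163 = 5 - (4 + 4)/163 = 5 - 8/163 = 807/163 ≈ 4.9509)
g(N) = 807/163 + N² (g(N) = N*N + 807/163 = N² + 807/163 = 807/163 + N²)
H(Q) = -8 + 2*Q (H(Q) = -8 + (Q + Q) = -8 + 2*Q)
(H(84) - 20516) + g(-50) = ((-8 + 2*84) - 20516) + (807/163 + (-50)²) = ((-8 + 168) - 20516) + (807/163 + 2500) = (160 - 20516) + 408307/163 = -20356 + 408307/163 = -2909721/163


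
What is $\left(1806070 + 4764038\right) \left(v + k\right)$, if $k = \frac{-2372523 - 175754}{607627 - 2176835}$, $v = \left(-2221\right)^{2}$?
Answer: $\frac{12714236655441634035}{392302} \approx 3.2409 \cdot 10^{13}$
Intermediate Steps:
$v = 4932841$
$k = \frac{2548277}{1569208}$ ($k = - \frac{2548277}{-1569208} = \left(-2548277\right) \left(- \frac{1}{1569208}\right) = \frac{2548277}{1569208} \approx 1.6239$)
$\left(1806070 + 4764038\right) \left(v + k\right) = \left(1806070 + 4764038\right) \left(4932841 + \frac{2548277}{1569208}\right) = 6570108 \cdot \frac{7740656108205}{1569208} = \frac{12714236655441634035}{392302}$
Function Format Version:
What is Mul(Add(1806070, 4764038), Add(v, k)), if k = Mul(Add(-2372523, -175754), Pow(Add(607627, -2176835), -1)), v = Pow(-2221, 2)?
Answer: Rational(12714236655441634035, 392302) ≈ 3.2409e+13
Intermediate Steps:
v = 4932841
k = Rational(2548277, 1569208) (k = Mul(-2548277, Pow(-1569208, -1)) = Mul(-2548277, Rational(-1, 1569208)) = Rational(2548277, 1569208) ≈ 1.6239)
Mul(Add(1806070, 4764038), Add(v, k)) = Mul(Add(1806070, 4764038), Add(4932841, Rational(2548277, 1569208))) = Mul(6570108, Rational(7740656108205, 1569208)) = Rational(12714236655441634035, 392302)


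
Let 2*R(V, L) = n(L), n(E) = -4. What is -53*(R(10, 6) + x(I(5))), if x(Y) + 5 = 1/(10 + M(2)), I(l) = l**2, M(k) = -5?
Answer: 1802/5 ≈ 360.40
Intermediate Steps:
R(V, L) = -2 (R(V, L) = (1/2)*(-4) = -2)
x(Y) = -24/5 (x(Y) = -5 + 1/(10 - 5) = -5 + 1/5 = -24/5)
-53*(R(10, 6) + x(I(5))) = -53*(-2 - 24/5) = -53*(-34/5) = 1802/5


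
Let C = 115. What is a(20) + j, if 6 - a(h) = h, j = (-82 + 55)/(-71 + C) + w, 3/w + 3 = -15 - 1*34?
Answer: -2098/143 ≈ -14.671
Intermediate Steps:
w = -3/52 (w = 3/(-3 + (-15 - 1*34)) = 3/(-3 + (-15 - 34)) = 3/(-3 - 49) = 3/(-52) = 3*(-1/52) = -3/52 ≈ -0.057692)
j = -96/143 (j = (-82 + 55)/(-71 + 115) - 3/52 = -27/44 - 3/52 = -96/143 ≈ -0.67133)
a(h) = 6 - h
a(20) + j = (6 - 1*20) - 96/143 = (6 - 20) - 96/143 = -14 - 96/143 = -2098/143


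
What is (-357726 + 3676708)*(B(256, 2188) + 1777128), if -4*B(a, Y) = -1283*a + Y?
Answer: 6168968610526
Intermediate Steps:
B(a, Y) = -Y/4 + 1283*a/4 (B(a, Y) = -(-1283*a + Y)/4 = -(Y - 1283*a)/4 = -Y/4 + 1283*a/4)
(-357726 + 3676708)*(B(256, 2188) + 1777128) = (-357726 + 3676708)*((-¼*2188 + (1283/4)*256) + 1777128) = 3318982*((-547 + 82112) + 1777128) = 3318982*(81565 + 1777128) = 3318982*1858693 = 6168968610526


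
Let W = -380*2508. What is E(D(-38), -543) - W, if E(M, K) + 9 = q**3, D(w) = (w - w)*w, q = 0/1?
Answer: 953031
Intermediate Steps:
q = 0 (q = 0*1 = 0)
D(w) = 0 (D(w) = 0*w = 0)
E(M, K) = -9 (E(M, K) = -9 + 0**3 = -9 + 0 = -9)
W = -953040
E(D(-38), -543) - W = -9 - 1*(-953040) = -9 + 953040 = 953031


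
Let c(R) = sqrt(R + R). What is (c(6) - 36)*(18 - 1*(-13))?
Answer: -1116 + 62*sqrt(3) ≈ -1008.6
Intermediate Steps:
c(R) = sqrt(2)*sqrt(R) (c(R) = sqrt(2*R) = sqrt(2)*sqrt(R))
(c(6) - 36)*(18 - 1*(-13)) = (sqrt(2)*sqrt(6) - 36)*(18 - 1*(-13)) = (2*sqrt(3) - 36)*(18 + 13) = (-36 + 2*sqrt(3))*31 = -1116 + 62*sqrt(3)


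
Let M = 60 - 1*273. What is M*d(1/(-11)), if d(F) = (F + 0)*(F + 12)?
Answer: 27903/121 ≈ 230.60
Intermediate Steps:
d(F) = F*(12 + F)
M = -213 (M = 60 - 273 = -213)
M*d(1/(-11)) = -213*(12 + 1/(-11))/(-11) = -(-213)*(12 - 1/11)/11 = -(-213)*131/(11*11) = -213*(-131/121) = 27903/121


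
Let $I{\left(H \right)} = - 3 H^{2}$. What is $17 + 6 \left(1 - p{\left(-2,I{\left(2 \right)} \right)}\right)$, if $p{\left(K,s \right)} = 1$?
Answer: $17$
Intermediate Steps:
$17 + 6 \left(1 - p{\left(-2,I{\left(2 \right)} \right)}\right) = 17 + 6 \left(1 - 1\right) = 17 + 6 \cdot 0 = 17 + 0 = 17$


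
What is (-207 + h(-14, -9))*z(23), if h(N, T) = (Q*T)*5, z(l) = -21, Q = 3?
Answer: 7182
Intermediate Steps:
h(N, T) = 15*T (h(N, T) = (3*T)*5 = 15*T)
(-207 + h(-14, -9))*z(23) = (-207 + 15*(-9))*(-21) = (-207 - 135)*(-21) = -342*(-21) = 7182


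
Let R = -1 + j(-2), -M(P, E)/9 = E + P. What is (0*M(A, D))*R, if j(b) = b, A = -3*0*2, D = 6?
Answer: 0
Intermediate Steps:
A = 0 (A = 0*2 = 0)
M(P, E) = -9*E - 9*P (M(P, E) = -9*(E + P) = -9*E - 9*P)
R = -3 (R = -1 - 2 = -3)
(0*M(A, D))*R = (0*(-9*6 - 9*0))*(-3) = (0*(-54 + 0))*(-3) = (0*(-54))*(-3) = 0*(-3) = 0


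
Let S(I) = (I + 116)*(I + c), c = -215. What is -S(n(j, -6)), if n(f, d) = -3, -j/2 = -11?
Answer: 24634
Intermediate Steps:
j = 22 (j = -2*(-11) = 22)
S(I) = (-215 + I)*(116 + I) (S(I) = (I + 116)*(I - 215) = (116 + I)*(-215 + I) = (-215 + I)*(116 + I))
-S(n(j, -6)) = -(-24940 + (-3)² - 99*(-3)) = -(-24940 + 9 + 297) = -1*(-24634) = 24634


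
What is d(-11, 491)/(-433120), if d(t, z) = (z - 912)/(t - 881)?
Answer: -421/386343040 ≈ -1.0897e-6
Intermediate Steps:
d(t, z) = (-912 + z)/(-881 + t)
d(-11, 491)/(-433120) = ((-912 + 491)/(-881 - 11))/(-433120) = (-421/(-892))*(-1/433120) = -1/892*(-421)*(-1/433120) = (421/892)*(-1/433120) = -421/386343040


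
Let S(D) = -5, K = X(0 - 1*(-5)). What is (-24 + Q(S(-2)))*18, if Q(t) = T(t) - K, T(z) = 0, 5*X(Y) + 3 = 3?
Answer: -432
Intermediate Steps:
X(Y) = 0 (X(Y) = -⅗ + (⅕)*3 = -⅗ + ⅗ = 0)
K = 0
Q(t) = 0 (Q(t) = 0 - 1*0 = 0 + 0 = 0)
(-24 + Q(S(-2)))*18 = (-24 + 0)*18 = -24*18 = -432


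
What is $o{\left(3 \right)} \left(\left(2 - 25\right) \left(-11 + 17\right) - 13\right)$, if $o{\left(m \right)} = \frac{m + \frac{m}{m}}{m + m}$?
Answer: $- \frac{302}{3} \approx -100.67$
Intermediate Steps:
$o{\left(m \right)} = \frac{1 + m}{2 m}$ ($o{\left(m \right)} = \frac{m + 1}{2 m} = \left(1 + m\right) \frac{1}{2 m} = \frac{1 + m}{2 m}$)
$o{\left(3 \right)} \left(\left(2 - 25\right) \left(-11 + 17\right) - 13\right) = \frac{1 + 3}{2 \cdot 3} \left(\left(2 - 25\right) \left(-11 + 17\right) - 13\right) = \frac{1}{2} \cdot \frac{1}{3} \cdot 4 \left(\left(-23\right) 6 - 13\right) = \frac{2 \left(-138 - 13\right)}{3} = \frac{2}{3} \left(-151\right) = - \frac{302}{3}$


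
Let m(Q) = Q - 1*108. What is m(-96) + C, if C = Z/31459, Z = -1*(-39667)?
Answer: -6377969/31459 ≈ -202.74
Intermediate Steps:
m(Q) = -108 + Q (m(Q) = Q - 108 = -108 + Q)
Z = 39667
C = 39667/31459 ≈ 1.2609
m(-96) + C = (-108 - 96) + 39667/31459 = -204 + 39667/31459 = -6377969/31459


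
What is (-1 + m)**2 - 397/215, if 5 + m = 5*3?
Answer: 17018/215 ≈ 79.153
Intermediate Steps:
m = 10 (m = -5 + 5*3 = -5 + 15 = 10)
(-1 + m)**2 - 397/215 = (-1 + 10)**2 - 397/215 = 9**2 - 397/215 = 81 - 1*397/215 = 81 - 397/215 = 17018/215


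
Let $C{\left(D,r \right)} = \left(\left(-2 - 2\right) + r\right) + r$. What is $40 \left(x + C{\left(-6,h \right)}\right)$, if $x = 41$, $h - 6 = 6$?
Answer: $2440$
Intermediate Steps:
$h = 12$ ($h = 6 + 6 = 12$)
$C{\left(D,r \right)} = -4 + 2 r$ ($C{\left(D,r \right)} = \left(-4 + r\right) + r = -4 + 2 r$)
$40 \left(x + C{\left(-6,h \right)}\right) = 40 \left(41 + \left(-4 + 2 \cdot 12\right)\right) = 40 \left(41 + \left(-4 + 24\right)\right) = 40 \left(41 + 20\right) = 40 \cdot 61 = 2440$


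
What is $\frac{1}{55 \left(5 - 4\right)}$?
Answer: $\frac{1}{55} \approx 0.018182$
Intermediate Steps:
$\frac{1}{55 \left(5 - 4\right)} = \frac{1}{55 \cdot 1} = \frac{1}{55}$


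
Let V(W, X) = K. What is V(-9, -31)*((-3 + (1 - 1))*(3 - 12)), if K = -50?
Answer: -1350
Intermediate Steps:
V(W, X) = -50
V(-9, -31)*((-3 + (1 - 1))*(3 - 12)) = -50*(-3 + (1 - 1))*(3 - 12) = -50*(-3 + 0)*(-9) = -(-150)*(-9) = -50*27 = -1350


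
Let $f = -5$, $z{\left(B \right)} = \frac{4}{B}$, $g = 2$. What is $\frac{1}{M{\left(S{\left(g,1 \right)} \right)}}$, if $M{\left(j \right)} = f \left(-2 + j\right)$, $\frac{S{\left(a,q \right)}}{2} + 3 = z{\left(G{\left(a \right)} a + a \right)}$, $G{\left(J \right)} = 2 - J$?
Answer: $\frac{1}{20} \approx 0.05$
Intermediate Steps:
$S{\left(a,q \right)} = -6 + \frac{8}{a + a \left(2 - a\right)}$ ($S{\left(a,q \right)} = -6 + 2 \frac{4}{\left(2 - a\right) a + a} = -6 + 2 \frac{4}{a \left(2 - a\right) + a} = -6 + 2 \frac{4}{a + a \left(2 - a\right)} = -6 + \frac{8}{a + a \left(2 - a\right)}$)
$M{\left(j \right)} = 10 - 5 j$ ($M{\left(j \right)} = - 5 \left(-2 + j\right) = 10 - 5 j$)
$\frac{1}{M{\left(S{\left(g,1 \right)} \right)}} = \frac{1}{10 - 5 \frac{2 \left(-4 - 6 \left(-3 + 2\right)\right)}{2 \left(-3 + 2\right)}} = \frac{1}{10 - 5 \cdot 2 \cdot \frac{1}{2} \frac{1}{-1} \left(-4 - 6 \left(-1\right)\right)} = \frac{1}{10 - 5 \cdot 2 \cdot \frac{1}{2} \left(-1\right) \left(-4 + 6\right)} = \frac{1}{10 - 5 \cdot 2 \cdot \frac{1}{2} \left(-1\right) 2} = \frac{1}{10 - -10} = \frac{1}{10 + 10} = \frac{1}{20}$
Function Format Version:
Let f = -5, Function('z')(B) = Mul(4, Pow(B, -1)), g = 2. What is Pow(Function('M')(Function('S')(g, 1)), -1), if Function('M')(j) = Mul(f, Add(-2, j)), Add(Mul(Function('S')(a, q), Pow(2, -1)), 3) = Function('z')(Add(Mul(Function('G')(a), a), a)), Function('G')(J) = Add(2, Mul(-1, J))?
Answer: Rational(1, 20) ≈ 0.050000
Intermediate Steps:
Function('S')(a, q) = Add(-6, Mul(8, Pow(Add(a, Mul(a, Add(2, Mul(-1, a)))), -1))) (Function('S')(a, q) = Add(-6, Mul(2, Mul(4, Pow(Add(Mul(Add(2, Mul(-1, a)), a), a), -1)))) = Add(-6, Mul(2, Mul(4, Pow(Add(Mul(a, Add(2, Mul(-1, a))), a), -1)))) = Add(-6, Mul(2, Mul(4, Pow(Add(a, Mul(a, Add(2, Mul(-1, a)))), -1)))) = Add(-6, Mul(8, Pow(Add(a, Mul(a, Add(2, Mul(-1, a)))), -1))))
Function('M')(j) = Add(10, Mul(-5, j)) (Function('M')(j) = Mul(-5, Add(-2, j)) = Add(10, Mul(-5, j)))
Pow(Function('M')(Function('S')(g, 1)), -1) = Pow(Add(10, Mul(-5, Mul(2, Pow(2, -1), Pow(Add(-3, 2), -1), Add(-4, Mul(-3, 2, Add(-3, 2)))))), -1) = Pow(Add(10, Mul(-5, Mul(2, Rational(1, 2), Pow(-1, -1), Add(-4, Mul(-3, 2, -1))))), -1) = Pow(Add(10, Mul(-5, Mul(2, Rational(1, 2), -1, Add(-4, 6)))), -1) = Pow(Add(10, Mul(-5, Mul(2, Rational(1, 2), -1, 2))), -1) = Pow(Add(10, Mul(-5, -2)), -1) = Pow(Add(10, 10), -1) = Pow(20, -1) = Rational(1, 20)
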